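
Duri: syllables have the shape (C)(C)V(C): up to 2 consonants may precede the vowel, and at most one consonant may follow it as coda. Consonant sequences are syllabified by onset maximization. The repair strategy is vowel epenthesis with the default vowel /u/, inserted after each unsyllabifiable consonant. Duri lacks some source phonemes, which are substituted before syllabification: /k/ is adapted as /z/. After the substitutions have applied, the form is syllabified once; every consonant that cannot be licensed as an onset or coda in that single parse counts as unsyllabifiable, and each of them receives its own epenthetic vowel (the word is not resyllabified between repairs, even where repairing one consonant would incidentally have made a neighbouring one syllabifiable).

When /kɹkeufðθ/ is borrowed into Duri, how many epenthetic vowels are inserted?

After substitution the input is /zɹzeufðθ/.
The unsyllabifiable consonants are /z/, /ð/, /θ/; each receives one epenthetic vowel.

3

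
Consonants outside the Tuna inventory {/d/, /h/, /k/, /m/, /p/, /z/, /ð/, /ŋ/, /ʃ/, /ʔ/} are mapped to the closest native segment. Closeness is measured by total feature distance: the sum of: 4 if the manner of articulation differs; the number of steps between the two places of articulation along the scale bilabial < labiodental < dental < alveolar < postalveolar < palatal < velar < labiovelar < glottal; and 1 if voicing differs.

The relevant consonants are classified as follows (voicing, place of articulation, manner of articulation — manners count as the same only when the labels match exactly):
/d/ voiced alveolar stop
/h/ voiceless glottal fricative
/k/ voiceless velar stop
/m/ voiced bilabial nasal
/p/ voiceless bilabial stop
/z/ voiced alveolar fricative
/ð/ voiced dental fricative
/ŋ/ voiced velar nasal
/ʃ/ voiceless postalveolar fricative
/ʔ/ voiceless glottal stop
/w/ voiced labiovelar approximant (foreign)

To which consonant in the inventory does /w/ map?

ŋ

/ŋ/ is closest: manner differs (approximant→nasal, +4), place distance 1 (labiovelar→velar), same voicing; total 5. Next closest is /h/ at distance 6.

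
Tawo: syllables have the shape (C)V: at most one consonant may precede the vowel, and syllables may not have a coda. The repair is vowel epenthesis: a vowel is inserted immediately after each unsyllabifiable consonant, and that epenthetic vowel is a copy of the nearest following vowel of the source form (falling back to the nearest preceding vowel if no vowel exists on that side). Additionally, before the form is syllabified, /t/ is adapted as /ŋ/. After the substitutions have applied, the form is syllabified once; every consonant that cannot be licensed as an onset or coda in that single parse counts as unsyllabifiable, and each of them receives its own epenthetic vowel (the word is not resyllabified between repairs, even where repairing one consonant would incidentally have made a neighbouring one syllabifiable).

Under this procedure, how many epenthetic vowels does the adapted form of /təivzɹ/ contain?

3

After substitution the input is /ŋəivzɹ/.
The unsyllabifiable consonants are /v/, /z/, /ɹ/; each receives one epenthetic vowel.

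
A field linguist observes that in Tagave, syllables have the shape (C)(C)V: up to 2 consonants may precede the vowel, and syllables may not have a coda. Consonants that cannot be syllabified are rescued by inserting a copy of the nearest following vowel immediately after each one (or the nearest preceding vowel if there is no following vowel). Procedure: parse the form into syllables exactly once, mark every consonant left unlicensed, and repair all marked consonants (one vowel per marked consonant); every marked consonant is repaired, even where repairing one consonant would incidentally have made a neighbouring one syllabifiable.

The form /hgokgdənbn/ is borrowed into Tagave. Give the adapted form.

hgokəgdənəbənə

Syllabifying with onset maximization leaves /k/, /n/, /b/, /n/ stranded (no codas are permitted; onsets may contain at most 2 consonants).
Each unlicensed consonant becomes the onset of a new syllable: /k/ → /kə/, /n/ → /nə/, /b/ → /bə/, /n/ → /nə/.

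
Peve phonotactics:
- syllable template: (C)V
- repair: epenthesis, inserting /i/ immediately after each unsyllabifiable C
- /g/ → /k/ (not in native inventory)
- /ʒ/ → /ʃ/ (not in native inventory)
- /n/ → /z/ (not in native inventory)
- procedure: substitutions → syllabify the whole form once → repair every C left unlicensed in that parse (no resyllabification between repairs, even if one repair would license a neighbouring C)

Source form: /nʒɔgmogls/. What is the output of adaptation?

ziʃɔkimokilisi

Substitution: /n/ → /z/, /ʒ/ → /ʃ/, /g/ → /k/, giving /zʃɔkmokls/.
Syllabifying with onset maximization leaves /z/, /k/, /k/, /l/, /s/ stranded (no codas are permitted; onsets are limited to one consonant).
Each unlicensed consonant becomes the onset of a new syllable: /z/ → /zi/, /k/ → /ki/, /k/ → /ki/, /l/ → /li/, /s/ → /si/.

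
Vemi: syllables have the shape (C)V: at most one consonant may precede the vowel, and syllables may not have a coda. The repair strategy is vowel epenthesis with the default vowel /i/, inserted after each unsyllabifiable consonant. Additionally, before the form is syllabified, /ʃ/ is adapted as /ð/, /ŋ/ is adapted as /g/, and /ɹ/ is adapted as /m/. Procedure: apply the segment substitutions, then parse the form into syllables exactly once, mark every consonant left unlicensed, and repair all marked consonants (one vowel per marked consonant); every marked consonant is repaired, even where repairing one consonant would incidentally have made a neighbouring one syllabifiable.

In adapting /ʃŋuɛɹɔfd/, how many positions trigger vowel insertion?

3

After substitution the input is /ðguɛmɔfd/.
The unsyllabifiable consonants are /ð/, /f/, /d/; each receives one epenthetic vowel.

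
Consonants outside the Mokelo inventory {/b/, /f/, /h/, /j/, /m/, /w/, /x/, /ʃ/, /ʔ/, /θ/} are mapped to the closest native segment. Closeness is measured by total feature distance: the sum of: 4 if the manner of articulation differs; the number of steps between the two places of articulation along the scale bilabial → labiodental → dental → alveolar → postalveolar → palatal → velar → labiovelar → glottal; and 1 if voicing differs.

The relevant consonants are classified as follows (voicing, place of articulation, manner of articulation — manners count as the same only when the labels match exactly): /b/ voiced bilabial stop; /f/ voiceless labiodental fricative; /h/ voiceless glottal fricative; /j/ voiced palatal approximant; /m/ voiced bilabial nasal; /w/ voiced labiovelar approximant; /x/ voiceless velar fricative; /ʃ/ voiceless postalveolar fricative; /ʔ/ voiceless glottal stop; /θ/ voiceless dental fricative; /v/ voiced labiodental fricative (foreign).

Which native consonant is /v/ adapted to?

f

/f/ is closest: same manner (fricative), place distance 0 (labiodental→labiodental), voicing differs (+1); total 1. Next closest is /θ/ at distance 2.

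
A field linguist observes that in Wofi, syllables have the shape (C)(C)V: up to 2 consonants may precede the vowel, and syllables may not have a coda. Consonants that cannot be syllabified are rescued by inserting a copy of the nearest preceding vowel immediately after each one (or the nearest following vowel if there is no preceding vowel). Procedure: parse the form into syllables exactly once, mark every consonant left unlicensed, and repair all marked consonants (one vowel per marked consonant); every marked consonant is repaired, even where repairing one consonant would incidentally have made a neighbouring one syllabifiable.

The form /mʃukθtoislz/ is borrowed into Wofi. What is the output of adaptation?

Syllabifying with onset maximization leaves /k/, /s/, /l/, /z/ stranded (no codas are permitted; onsets may contain at most 2 consonants).
Inserting the epenthetic vowel yields /k/ → /ku/, /s/ → /si/, /l/ → /li/, /z/ → /zi/.

mʃukuθtoisilizi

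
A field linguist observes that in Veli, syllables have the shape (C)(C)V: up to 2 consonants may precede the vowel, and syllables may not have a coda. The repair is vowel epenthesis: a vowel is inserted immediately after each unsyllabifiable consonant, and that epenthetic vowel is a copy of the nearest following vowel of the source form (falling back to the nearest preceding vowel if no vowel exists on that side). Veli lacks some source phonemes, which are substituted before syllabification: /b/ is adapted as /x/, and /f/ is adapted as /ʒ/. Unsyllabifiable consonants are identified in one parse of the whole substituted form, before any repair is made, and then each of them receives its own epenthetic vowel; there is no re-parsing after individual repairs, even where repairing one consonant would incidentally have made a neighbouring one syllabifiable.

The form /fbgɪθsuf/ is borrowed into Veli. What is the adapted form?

Substitution: /f/ → /ʒ/, /b/ → /x/, giving /ʒxgɪθsuʒ/.
Under (C)(C)V, the unsyllabifiable consonants are /ʒ/, /ʒ/ (no codas are permitted; onsets may contain at most 2 consonants).
Inserting the epenthetic vowel yields /ʒ/ → /ʒɪ/, /ʒ/ → /ʒu/.

ʒɪxgɪθsuʒu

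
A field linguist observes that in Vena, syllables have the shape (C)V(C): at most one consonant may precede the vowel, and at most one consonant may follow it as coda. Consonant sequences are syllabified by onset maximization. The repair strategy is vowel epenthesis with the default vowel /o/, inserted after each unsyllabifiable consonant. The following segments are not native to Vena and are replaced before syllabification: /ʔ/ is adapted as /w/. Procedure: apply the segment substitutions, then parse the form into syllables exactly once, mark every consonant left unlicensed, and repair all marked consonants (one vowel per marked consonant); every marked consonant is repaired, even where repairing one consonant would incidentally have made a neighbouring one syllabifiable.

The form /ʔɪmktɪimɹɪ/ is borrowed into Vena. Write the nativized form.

wɪmkotɪimɹɪ

Substitution: /ʔ/ → /w/, giving /wɪmktɪimɹɪ/.
Syllabifying with onset maximization leaves /k/ stranded (at most one coda consonant is licensed; onsets are limited to one consonant).
Each unlicensed consonant becomes the onset of a new syllable: /k/ → /ko/.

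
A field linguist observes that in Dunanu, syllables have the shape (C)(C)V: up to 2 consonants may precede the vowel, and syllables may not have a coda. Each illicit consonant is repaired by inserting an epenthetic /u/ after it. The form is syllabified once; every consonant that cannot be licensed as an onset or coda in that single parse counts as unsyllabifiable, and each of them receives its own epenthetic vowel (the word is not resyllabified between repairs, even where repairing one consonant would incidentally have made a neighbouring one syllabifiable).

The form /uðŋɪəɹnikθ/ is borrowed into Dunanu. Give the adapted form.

Under (C)(C)V, the unsyllabifiable consonants are /k/, /θ/ (no codas are permitted; onsets may contain at most 2 consonants).
Epenthesis after each stranded consonant: /k/ → /ku/, /θ/ → /θu/.

uðŋɪəɹnikuθu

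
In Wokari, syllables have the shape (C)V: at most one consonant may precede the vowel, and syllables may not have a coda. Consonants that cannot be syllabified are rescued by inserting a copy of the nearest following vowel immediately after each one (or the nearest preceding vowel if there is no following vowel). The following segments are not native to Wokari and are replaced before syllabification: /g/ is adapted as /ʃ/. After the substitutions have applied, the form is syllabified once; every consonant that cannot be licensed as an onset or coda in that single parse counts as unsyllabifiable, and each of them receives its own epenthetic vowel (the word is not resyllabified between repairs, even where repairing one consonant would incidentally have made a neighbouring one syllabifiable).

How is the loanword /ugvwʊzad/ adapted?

Substitution: /g/ → /ʃ/, giving /uʃvwʊzad/.
Syllabifying with onset maximization leaves /ʃ/, /v/, /d/ stranded (no codas are permitted; onsets are limited to one consonant).
Epenthesis after each stranded consonant: /ʃ/ → /ʃʊ/, /v/ → /vʊ/, /d/ → /da/.

uʃʊvʊwʊzada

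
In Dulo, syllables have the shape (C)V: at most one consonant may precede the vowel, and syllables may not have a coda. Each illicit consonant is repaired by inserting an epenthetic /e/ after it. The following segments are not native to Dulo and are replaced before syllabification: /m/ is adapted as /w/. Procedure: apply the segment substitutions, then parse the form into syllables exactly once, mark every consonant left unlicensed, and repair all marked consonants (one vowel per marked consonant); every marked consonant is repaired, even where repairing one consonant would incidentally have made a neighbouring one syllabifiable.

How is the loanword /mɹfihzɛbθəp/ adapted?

Substitution: /m/ → /w/, giving /wɹfihzɛbθəp/.
Syllabifying with onset maximization leaves /w/, /ɹ/, /h/, /b/, /p/ stranded (no codas are permitted; onsets are limited to one consonant).
Epenthesis after each stranded consonant: /w/ → /we/, /ɹ/ → /ɹe/, /h/ → /he/, /b/ → /be/, /p/ → /pe/.

weɹefihezɛbeθəpe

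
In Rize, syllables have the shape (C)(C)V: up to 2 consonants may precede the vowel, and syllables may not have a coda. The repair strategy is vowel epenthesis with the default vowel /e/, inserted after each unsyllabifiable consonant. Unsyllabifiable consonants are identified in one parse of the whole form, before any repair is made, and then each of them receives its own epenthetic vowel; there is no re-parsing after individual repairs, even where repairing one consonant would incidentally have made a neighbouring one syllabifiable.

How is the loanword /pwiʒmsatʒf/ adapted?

The consonants /ʒ/, /t/, /ʒ/, /f/ cannot be parsed into a legal (C)(C)V syllable (no codas are permitted; onsets may contain at most 2 consonants).
Each unlicensed consonant becomes the onset of a new syllable: /ʒ/ → /ʒe/, /t/ → /te/, /ʒ/ → /ʒe/, /f/ → /fe/.

pwiʒemsateʒefe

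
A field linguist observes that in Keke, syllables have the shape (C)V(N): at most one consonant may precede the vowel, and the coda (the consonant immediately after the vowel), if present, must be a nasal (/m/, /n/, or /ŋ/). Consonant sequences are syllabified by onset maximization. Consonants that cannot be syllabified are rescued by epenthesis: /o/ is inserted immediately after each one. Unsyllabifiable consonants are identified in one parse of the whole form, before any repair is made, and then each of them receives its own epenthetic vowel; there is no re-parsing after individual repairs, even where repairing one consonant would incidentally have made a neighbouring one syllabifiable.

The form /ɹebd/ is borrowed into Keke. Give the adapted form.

ɹebodo

Under (C)V(N), the unsyllabifiable consonants are /b/, /d/ (only a nasal (/m/, /n/, or /ŋ/) is licensed in coda position; onsets are limited to one consonant).
Epenthesis after each stranded consonant: /b/ → /bo/, /d/ → /do/.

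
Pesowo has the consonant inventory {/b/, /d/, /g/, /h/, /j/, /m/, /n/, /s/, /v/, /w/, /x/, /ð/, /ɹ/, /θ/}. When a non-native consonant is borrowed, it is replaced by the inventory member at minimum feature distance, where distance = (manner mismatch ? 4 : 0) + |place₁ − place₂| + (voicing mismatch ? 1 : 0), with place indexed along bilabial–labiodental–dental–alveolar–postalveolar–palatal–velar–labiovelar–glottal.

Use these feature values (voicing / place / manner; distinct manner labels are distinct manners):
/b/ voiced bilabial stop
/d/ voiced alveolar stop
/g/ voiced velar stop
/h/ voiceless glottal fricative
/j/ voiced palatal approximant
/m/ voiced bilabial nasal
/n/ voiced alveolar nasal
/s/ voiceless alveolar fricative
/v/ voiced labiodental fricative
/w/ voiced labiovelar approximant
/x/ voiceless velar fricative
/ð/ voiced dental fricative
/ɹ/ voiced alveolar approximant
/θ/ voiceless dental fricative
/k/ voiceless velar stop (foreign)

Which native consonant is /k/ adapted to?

/g/ is closest: same manner (stop), place distance 0 (velar→velar), voicing differs (+1); total 1. Next closest is /d/ at distance 4.

g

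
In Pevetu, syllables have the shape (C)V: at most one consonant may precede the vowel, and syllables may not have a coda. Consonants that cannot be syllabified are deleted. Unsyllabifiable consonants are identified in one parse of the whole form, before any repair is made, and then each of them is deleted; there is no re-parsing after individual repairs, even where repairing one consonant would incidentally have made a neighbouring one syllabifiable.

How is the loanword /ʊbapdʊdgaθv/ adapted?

The consonants /p/, /d/, /θ/, /v/ cannot be parsed into a legal (C)V syllable (no codas are permitted; onsets are limited to one consonant).
Deletion applies to /p/, /d/, /θ/, /v/.

ʊbadʊga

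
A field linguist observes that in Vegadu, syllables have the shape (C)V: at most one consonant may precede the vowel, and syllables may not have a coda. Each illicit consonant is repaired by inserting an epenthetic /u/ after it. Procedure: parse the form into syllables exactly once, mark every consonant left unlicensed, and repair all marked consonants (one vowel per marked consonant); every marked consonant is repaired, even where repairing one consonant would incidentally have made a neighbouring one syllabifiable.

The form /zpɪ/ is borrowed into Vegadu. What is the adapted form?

Syllabifying with onset maximization leaves /z/ stranded (no codas are permitted; onsets are limited to one consonant).
Each unlicensed consonant becomes the onset of a new syllable: /z/ → /zu/.

zupɪ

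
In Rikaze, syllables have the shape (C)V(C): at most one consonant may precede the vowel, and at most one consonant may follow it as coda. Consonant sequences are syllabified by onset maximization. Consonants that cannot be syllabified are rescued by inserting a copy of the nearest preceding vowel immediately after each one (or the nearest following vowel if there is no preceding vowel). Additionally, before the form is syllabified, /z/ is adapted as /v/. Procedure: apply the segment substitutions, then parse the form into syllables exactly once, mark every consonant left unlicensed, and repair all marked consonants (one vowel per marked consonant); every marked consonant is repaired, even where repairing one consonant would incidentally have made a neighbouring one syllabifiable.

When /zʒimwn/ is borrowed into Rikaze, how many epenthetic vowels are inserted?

After substitution the input is /vʒimwn/.
The unsyllabifiable consonants are /v/, /w/, /n/; each receives one epenthetic vowel.

3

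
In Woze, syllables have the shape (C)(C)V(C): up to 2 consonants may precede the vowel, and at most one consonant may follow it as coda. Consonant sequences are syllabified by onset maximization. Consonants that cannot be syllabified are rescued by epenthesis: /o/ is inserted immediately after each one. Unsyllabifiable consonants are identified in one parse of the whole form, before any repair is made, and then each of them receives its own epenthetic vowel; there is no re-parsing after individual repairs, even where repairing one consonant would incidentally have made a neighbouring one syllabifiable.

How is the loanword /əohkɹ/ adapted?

The consonants /k/, /ɹ/ cannot be parsed into a legal (C)(C)V(C) syllable (at most one coda consonant is licensed; onsets may contain at most 2 consonants).
Epenthesis after each stranded consonant: /k/ → /ko/, /ɹ/ → /ɹo/.

əohkoɹo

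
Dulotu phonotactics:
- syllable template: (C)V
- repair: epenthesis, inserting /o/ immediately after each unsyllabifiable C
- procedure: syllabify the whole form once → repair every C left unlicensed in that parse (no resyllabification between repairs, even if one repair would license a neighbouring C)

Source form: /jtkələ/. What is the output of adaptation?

jotokələ

Under (C)V, the unsyllabifiable consonants are /j/, /t/ (no codas are permitted; onsets are limited to one consonant).
Epenthesis after each stranded consonant: /j/ → /jo/, /t/ → /to/.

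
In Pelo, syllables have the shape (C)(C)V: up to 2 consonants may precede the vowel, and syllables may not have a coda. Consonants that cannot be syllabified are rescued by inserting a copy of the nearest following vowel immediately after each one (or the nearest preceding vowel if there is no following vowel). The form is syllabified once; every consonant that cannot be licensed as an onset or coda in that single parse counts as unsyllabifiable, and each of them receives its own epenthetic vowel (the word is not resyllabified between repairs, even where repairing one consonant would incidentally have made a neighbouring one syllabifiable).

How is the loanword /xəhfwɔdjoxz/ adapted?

xəhɔfwɔdjoxozo

Syllabifying with onset maximization leaves /h/, /x/, /z/ stranded (no codas are permitted; onsets may contain at most 2 consonants).
Inserting the epenthetic vowel yields /h/ → /hɔ/, /x/ → /xo/, /z/ → /zo/.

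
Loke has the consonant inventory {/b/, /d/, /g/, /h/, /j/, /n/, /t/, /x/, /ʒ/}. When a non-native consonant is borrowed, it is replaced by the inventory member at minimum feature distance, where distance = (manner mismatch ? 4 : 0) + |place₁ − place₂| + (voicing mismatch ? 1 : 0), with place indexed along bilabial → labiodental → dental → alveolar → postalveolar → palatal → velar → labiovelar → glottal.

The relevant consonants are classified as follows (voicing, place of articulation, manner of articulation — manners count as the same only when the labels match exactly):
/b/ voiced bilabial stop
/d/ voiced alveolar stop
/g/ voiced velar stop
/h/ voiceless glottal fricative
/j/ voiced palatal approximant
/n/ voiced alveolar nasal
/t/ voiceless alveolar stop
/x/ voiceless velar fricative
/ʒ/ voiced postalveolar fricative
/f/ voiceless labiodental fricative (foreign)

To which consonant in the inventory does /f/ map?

ʒ

/ʒ/ is closest: same manner (fricative), place distance 3 (labiodental→postalveolar), voicing differs (+1); total 4. Next closest is /x/ at distance 5.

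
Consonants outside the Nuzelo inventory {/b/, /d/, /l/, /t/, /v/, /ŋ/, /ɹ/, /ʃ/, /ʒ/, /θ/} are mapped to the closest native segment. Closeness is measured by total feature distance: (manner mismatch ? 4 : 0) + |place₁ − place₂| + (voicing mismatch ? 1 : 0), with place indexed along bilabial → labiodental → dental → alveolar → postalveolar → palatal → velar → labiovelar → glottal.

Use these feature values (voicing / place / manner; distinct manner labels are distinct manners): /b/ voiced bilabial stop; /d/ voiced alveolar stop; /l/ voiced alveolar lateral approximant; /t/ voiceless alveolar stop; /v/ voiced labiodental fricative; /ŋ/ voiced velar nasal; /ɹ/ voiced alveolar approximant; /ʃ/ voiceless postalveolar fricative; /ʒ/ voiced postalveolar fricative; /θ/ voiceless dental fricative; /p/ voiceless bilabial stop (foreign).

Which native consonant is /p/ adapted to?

b

/b/ is closest: same manner (stop), place distance 0 (bilabial→bilabial), voicing differs (+1); total 1. Next closest is /t/ at distance 3.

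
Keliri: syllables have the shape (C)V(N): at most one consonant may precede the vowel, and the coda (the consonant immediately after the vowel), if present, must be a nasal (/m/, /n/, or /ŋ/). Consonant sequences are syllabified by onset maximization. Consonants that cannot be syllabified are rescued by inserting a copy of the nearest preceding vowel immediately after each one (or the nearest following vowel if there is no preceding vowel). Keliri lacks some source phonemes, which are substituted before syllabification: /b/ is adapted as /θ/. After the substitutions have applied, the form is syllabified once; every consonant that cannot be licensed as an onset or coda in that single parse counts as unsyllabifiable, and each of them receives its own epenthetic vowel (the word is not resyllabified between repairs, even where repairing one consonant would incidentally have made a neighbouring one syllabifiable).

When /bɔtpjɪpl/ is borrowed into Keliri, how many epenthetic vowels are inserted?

After substitution the input is /θɔtpjɪpl/.
The unsyllabifiable consonants are /t/, /p/, /p/, /l/; each receives one epenthetic vowel.

4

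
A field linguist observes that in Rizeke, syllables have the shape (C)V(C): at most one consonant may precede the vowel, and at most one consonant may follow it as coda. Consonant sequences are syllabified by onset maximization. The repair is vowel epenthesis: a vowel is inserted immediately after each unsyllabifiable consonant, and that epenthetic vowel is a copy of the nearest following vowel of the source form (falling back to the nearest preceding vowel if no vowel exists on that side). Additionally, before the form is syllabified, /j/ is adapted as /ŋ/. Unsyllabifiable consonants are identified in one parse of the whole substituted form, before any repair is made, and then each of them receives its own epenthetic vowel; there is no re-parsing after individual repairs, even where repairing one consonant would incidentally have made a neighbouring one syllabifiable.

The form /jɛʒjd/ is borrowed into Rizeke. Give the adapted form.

ŋɛʒŋɛdɛ

Substitution: /j/ → /ŋ/, giving /ŋɛʒŋd/.
The consonants /ŋ/, /d/ cannot be parsed into a legal (C)V(C) syllable (at most one coda consonant is licensed; onsets are limited to one consonant).
Each unlicensed consonant becomes the onset of a new syllable: /ŋ/ → /ŋɛ/, /d/ → /dɛ/.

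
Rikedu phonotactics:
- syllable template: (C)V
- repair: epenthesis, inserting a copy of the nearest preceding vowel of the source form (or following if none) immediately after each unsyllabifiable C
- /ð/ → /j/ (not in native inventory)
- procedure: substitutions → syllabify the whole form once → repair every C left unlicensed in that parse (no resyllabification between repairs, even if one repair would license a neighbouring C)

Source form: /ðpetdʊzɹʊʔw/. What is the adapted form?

Substitution: /ð/ → /j/, giving /jpetdʊzɹʊʔw/.
Syllabifying with onset maximization leaves /j/, /t/, /z/, /ʔ/, /w/ stranded (no codas are permitted; onsets are limited to one consonant).
Inserting the epenthetic vowel yields /j/ → /je/, /t/ → /te/, /z/ → /zʊ/, /ʔ/ → /ʔʊ/, /w/ → /wʊ/.

jepetedʊzʊɹʊʔʊwʊ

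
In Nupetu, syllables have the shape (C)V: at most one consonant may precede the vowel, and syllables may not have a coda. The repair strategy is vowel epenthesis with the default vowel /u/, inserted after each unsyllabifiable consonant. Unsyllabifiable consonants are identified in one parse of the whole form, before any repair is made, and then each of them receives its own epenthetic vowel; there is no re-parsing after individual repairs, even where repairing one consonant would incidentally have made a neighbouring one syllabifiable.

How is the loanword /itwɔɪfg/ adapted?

The consonants /t/, /f/, /g/ cannot be parsed into a legal (C)V syllable (no codas are permitted; onsets are limited to one consonant).
Each unlicensed consonant becomes the onset of a new syllable: /t/ → /tu/, /f/ → /fu/, /g/ → /gu/.

ituwɔɪfugu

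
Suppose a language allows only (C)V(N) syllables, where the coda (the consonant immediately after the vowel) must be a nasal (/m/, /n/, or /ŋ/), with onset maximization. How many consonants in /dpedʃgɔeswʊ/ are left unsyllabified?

The consonants /d/, /d/, /ʃ/, /s/ cannot be parsed into a legal (C)V(N) syllable (only a nasal (/m/, /n/, or /ŋ/) is licensed in coda position; onsets are limited to one consonant).

4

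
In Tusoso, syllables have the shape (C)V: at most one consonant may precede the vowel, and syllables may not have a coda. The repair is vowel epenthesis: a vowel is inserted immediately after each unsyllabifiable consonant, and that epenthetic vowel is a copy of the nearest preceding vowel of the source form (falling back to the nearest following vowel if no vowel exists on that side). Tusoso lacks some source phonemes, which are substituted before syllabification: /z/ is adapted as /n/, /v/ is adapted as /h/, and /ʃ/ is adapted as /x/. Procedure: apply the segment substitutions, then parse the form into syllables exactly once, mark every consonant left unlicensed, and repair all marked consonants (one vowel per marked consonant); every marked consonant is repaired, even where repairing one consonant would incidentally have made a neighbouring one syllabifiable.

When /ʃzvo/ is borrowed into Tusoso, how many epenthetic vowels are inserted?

2

After substitution the input is /xnho/.
The unsyllabifiable consonants are /x/, /n/; each receives one epenthetic vowel.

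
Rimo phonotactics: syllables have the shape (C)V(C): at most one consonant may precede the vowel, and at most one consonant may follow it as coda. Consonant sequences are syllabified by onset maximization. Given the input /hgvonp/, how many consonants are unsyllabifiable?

Syllabifying with onset maximization leaves /h/, /g/, /p/ stranded (at most one coda consonant is licensed; onsets are limited to one consonant).

3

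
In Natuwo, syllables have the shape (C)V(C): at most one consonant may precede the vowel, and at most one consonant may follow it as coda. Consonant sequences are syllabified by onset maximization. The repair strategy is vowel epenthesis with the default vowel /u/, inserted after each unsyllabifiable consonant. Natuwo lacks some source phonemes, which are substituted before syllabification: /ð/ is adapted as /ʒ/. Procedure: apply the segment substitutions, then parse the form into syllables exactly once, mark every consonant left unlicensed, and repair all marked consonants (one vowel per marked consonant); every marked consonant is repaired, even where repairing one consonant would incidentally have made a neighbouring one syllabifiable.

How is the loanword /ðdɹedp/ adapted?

Substitution: /ð/ → /ʒ/, giving /ʒdɹedp/.
Syllabifying with onset maximization leaves /ʒ/, /d/, /p/ stranded (at most one coda consonant is licensed; onsets are limited to one consonant).
Inserting the epenthetic vowel yields /ʒ/ → /ʒu/, /d/ → /du/, /p/ → /pu/.

ʒuduɹedpu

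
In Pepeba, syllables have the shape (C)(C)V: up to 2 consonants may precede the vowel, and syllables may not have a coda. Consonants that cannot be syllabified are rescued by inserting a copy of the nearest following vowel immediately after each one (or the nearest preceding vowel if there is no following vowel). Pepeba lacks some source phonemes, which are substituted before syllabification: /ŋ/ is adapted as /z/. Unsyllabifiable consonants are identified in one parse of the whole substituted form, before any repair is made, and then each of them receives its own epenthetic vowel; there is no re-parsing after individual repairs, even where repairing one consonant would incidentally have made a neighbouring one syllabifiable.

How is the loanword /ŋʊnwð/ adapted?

zʊnʊwʊðʊ

Substitution: /ŋ/ → /z/, giving /zʊnwð/.
Under (C)(C)V, the unsyllabifiable consonants are /n/, /w/, /ð/ (no codas are permitted; onsets may contain at most 2 consonants).
Epenthesis after each stranded consonant: /n/ → /nʊ/, /w/ → /wʊ/, /ð/ → /ðʊ/.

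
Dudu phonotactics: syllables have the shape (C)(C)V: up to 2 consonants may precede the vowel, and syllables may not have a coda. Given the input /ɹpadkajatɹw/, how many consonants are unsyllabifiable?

3

Syllabifying with onset maximization leaves /t/, /ɹ/, /w/ stranded (no codas are permitted; onsets may contain at most 2 consonants).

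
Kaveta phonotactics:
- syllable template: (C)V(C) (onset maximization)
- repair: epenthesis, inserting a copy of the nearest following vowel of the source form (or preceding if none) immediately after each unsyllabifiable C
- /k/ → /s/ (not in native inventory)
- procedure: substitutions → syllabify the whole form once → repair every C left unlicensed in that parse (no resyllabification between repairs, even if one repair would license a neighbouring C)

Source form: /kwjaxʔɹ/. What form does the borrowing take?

Substitution: /k/ → /s/, giving /swjaxʔɹ/.
Under (C)V(C), the unsyllabifiable consonants are /s/, /w/, /ʔ/, /ɹ/ (at most one coda consonant is licensed; onsets are limited to one consonant).
Inserting the epenthetic vowel yields /s/ → /sa/, /w/ → /wa/, /ʔ/ → /ʔa/, /ɹ/ → /ɹa/.

sawajaxʔaɹa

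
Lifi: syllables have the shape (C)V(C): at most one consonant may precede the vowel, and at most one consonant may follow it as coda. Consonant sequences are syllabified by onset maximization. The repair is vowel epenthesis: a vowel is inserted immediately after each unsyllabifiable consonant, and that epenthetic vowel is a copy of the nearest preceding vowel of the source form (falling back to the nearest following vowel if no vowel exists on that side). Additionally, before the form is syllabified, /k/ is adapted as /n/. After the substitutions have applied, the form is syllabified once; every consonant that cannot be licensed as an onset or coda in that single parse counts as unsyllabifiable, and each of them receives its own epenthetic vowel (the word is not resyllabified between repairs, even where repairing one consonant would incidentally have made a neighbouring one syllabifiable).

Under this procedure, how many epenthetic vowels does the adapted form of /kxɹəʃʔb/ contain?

After substitution the input is /nxɹəʃʔb/.
The unsyllabifiable consonants are /n/, /x/, /ʔ/, /b/; each receives one epenthetic vowel.

4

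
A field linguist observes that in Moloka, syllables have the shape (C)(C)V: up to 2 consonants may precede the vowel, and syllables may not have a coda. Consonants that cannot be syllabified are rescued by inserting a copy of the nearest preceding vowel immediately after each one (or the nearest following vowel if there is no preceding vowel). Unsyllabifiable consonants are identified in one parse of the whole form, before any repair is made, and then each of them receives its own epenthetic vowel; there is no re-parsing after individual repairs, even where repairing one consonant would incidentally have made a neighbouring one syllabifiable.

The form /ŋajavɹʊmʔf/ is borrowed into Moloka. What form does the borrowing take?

ŋajavɹʊmʊʔʊfʊ

The consonants /m/, /ʔ/, /f/ cannot be parsed into a legal (C)(C)V syllable (no codas are permitted; onsets may contain at most 2 consonants).
Inserting the epenthetic vowel yields /m/ → /mʊ/, /ʔ/ → /ʔʊ/, /f/ → /fʊ/.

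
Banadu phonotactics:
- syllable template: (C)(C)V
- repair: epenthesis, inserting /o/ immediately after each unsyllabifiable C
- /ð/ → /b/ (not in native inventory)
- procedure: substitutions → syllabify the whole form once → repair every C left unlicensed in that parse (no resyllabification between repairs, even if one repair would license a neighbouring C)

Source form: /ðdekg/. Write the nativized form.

bdekogo

Substitution: /ð/ → /b/, giving /bdekg/.
Under (C)(C)V, the unsyllabifiable consonants are /k/, /g/ (no codas are permitted; onsets may contain at most 2 consonants).
Each unlicensed consonant becomes the onset of a new syllable: /k/ → /ko/, /g/ → /go/.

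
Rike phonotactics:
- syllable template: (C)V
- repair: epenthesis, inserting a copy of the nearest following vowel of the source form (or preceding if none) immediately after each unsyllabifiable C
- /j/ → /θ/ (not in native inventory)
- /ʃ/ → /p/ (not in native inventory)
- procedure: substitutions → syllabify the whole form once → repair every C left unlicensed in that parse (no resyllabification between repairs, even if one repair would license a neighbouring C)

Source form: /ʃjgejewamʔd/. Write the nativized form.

peθegeθewamaʔada

Substitution: /ʃ/ → /p/, /j/ → /θ/, giving /pθgeθewamʔd/.
Under (C)V, the unsyllabifiable consonants are /p/, /θ/, /m/, /ʔ/, /d/ (no codas are permitted; onsets are limited to one consonant).
Inserting the epenthetic vowel yields /p/ → /pe/, /θ/ → /θe/, /m/ → /ma/, /ʔ/ → /ʔa/, /d/ → /da/.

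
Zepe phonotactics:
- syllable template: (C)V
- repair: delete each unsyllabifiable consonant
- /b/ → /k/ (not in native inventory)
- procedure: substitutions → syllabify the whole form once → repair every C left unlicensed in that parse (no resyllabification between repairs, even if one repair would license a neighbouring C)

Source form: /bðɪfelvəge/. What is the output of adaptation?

ðɪfevəge

Substitution: /b/ → /k/, giving /kðɪfelvəge/.
The consonants /k/, /l/ cannot be parsed into a legal (C)V syllable (no codas are permitted; onsets are limited to one consonant).
Deletion applies to /k/, /l/.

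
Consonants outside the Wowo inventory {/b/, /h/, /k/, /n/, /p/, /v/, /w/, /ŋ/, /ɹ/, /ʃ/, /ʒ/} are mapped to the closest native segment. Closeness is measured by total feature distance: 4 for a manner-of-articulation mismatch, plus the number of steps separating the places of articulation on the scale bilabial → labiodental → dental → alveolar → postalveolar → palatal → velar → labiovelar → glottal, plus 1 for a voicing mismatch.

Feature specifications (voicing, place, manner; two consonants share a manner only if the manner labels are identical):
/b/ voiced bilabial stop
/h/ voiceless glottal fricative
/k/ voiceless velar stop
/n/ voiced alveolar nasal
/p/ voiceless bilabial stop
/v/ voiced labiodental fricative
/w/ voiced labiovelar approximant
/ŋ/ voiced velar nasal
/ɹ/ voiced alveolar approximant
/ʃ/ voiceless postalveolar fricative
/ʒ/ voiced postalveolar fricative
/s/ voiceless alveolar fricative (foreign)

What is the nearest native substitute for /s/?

ʃ

/ʃ/ is closest: same manner (fricative), place distance 1 (alveolar→postalveolar), same voicing; total 1. Next closest is /ʒ/ at distance 2.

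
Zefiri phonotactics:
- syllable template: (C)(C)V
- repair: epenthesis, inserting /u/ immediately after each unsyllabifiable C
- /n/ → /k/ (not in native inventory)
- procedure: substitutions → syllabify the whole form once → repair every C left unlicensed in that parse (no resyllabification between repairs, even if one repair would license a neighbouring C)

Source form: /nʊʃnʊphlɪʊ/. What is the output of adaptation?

Substitution: /n/ → /k/, giving /kʊʃkʊphlɪʊ/.
Syllabifying with onset maximization leaves /p/ stranded (no codas are permitted; onsets may contain at most 2 consonants).
Inserting the epenthetic vowel yields /p/ → /pu/.

kʊʃkʊpuhlɪʊ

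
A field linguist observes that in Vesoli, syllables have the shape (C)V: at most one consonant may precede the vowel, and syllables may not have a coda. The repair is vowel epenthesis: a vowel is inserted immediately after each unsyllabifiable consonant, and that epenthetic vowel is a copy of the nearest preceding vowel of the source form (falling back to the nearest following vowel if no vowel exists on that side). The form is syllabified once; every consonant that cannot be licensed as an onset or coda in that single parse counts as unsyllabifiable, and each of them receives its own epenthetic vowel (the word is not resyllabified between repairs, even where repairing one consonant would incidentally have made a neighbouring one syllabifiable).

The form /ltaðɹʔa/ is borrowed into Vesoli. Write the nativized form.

lataðaɹaʔa

Syllabifying with onset maximization leaves /l/, /ð/, /ɹ/ stranded (no codas are permitted; onsets are limited to one consonant).
Each unlicensed consonant becomes the onset of a new syllable: /l/ → /la/, /ð/ → /ða/, /ɹ/ → /ɹa/.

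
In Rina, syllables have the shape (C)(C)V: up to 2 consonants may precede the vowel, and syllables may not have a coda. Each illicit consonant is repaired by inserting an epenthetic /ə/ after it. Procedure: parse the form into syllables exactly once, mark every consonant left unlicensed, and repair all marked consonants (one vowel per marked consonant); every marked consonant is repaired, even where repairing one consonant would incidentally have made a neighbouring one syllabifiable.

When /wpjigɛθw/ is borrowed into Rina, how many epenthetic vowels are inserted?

3

The unsyllabifiable consonants are /w/, /θ/, /w/; each receives one epenthetic vowel.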